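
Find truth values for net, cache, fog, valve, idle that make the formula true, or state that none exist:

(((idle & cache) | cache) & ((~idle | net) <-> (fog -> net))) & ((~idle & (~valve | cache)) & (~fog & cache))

net = False; cache = True; fog = False; valve = False; idle = False

  ((idle & cache) | cache) & ((~idle | net) <-> (fog -> net)) = True
    (idle & cache) | cache = True
      idle & cache = False
    (~idle | net) <-> (fog -> net) = True
      ~idle | net = True
        ~idle = True
      fog -> net = True
  (~idle & (~valve | cache)) & (~fog & cache) = True
    ~idle & (~valve | cache) = True
      ~idle = True
      ~valve | cache = True
        ~valve = True
    ~fog & cache = True
      ~fog = True
Both conjuncts True, so the formula holds.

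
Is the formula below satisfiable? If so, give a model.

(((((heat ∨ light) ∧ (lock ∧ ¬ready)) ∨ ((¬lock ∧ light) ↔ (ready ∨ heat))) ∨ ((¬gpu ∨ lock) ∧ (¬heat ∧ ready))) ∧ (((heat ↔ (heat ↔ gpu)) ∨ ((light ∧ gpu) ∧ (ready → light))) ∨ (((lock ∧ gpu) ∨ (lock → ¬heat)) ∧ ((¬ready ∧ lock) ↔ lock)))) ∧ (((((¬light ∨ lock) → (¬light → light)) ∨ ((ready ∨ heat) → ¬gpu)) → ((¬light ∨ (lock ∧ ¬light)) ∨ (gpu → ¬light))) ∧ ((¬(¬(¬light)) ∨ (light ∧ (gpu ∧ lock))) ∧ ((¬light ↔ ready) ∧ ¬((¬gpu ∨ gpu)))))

No satisfying assignment exists.

The conjunct ¬((¬gpu ∨ gpu)) is unsatisfiable on its own:
  gpu=F: evaluates to False.
  gpu=T: evaluates to False.
So the whole conjunction is unsatisfiable.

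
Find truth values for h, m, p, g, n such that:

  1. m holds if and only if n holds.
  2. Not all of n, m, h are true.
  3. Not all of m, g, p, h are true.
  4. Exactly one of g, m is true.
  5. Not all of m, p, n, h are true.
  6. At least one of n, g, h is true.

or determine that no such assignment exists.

h = False, m = False, p = False, g = True, n = False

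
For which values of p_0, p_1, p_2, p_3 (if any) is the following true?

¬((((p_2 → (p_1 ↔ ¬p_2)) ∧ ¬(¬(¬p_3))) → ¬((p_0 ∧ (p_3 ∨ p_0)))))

p_0: True, p_1: False, p_2: False, p_3: False

  ¬((((p_2 → (p_1 ↔ ¬p_2)) ∧ ¬(¬(¬p_3))) → ¬((p_0 ∧ (p_3 ∨ p_0))))) = True
    ((p_2 → (p_1 ↔ ¬p_2)) ∧ ¬(¬(¬p_3))) → ¬((p_0 ∧ (p_3 ∨ p_0))) = False
      (p_2 → (p_1 ↔ ¬p_2)) ∧ ¬(¬(¬p_3)) = True
        p_2 → (p_1 ↔ ¬p_2) = True
          p_1 ↔ ¬p_2 = False
            ¬p_2 = True
        ¬(¬(¬p_3)) = True
          ¬(¬p_3) = False
            ¬p_3 = True
      ¬((p_0 ∧ (p_3 ∨ p_0))) = False
        p_0 ∧ (p_3 ∨ p_0) = True
          p_3 ∨ p_0 = True
The formula evaluates to True.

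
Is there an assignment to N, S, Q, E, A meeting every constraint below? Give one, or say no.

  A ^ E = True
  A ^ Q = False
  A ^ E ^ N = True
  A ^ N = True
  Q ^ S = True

N=F, S=F, Q=T, E=F, A=T

A ^ E = T ^ F = True ✓
A ^ Q = T ^ T = False ✓
A ^ E ^ N = T ^ F ^ F = True ✓
A ^ N = T ^ F = True ✓
Q ^ S = T ^ F = True ✓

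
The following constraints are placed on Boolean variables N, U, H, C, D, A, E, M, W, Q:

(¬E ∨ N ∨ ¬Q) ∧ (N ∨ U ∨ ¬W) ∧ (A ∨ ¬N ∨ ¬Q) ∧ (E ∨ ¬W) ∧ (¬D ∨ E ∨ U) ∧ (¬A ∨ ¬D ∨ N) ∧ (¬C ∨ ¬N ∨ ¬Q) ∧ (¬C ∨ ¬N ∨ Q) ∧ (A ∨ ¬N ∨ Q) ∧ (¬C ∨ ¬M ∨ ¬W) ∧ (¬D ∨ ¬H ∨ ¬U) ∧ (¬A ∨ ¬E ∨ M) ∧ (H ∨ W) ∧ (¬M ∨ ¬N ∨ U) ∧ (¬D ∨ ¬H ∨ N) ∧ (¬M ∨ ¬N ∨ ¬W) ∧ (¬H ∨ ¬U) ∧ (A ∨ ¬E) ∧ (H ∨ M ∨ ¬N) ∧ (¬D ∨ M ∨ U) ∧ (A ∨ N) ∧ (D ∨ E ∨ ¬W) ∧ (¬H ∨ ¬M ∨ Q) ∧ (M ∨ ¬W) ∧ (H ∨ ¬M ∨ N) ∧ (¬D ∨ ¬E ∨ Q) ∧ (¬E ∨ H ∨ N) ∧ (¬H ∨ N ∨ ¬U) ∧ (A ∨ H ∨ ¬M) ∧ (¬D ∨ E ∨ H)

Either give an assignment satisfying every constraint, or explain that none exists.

Set N = False.
  then (A ∨ N) forces A = True.
  then (¬A ∨ ¬D ∨ N) forces D = False.
Try U = True:
  (¬H ∨ ¬U) forces H = False.
  (H ∨ W) forces W = True.
  (E ∨ ¬W) forces E = True.
  clause (¬E ∨ H ∨ N) is falsified — backtrack.
So U = False.
  then (N ∨ U ∨ ¬W) forces W = False.
  then (H ∨ W) forces H = True.
Set C = False.
Set E = False.
Set M = False.
Set Q = False.
All clauses satisfied.

N=F, U=F, H=T, C=F, D=F, A=T, E=F, M=F, W=F, Q=F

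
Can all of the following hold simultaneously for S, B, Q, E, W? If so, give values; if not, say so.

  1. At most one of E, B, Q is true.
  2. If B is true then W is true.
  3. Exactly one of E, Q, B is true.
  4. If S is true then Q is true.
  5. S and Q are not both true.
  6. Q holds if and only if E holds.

S: False, B: True, Q: False, E: False, W: True

  (1) {E, B, Q}: 1 true — at most one ✓
  (2) B=T ⇒ W: T ✓
  (3) {E, Q, B}: 1 true — exactly one ✓
  (4) S=F ⇒ Q: vacuous ✓
  (5) S=F, Q=F — not both ✓
  (6) Q=F, E=F — same ✓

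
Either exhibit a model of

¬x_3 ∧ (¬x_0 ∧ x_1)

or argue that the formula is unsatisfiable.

x_0 = False; x_1 = True; x_3 = False

  ¬x_3 = True
  ¬x_0 ∧ x_1 = True
    ¬x_0 = True
Both conjuncts True, so the formula holds.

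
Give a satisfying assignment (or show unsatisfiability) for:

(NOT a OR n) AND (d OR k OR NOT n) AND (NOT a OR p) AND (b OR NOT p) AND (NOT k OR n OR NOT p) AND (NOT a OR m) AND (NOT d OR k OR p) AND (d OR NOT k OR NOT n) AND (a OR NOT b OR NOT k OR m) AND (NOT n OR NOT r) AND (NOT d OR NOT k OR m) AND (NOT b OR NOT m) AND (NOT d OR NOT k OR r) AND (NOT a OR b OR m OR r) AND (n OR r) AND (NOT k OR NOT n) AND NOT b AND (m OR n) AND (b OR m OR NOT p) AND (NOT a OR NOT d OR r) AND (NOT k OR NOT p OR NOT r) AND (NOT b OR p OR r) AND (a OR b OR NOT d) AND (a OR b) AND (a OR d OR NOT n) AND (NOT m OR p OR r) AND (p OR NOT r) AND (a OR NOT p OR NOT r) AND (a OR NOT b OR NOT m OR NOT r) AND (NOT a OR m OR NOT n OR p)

Unsatisfiable

Case b = True:
  Clause (NOT b) is falsified — contradiction.
Case b = False:
  (b OR NOT p) forces p = False.
  (NOT a OR p) forces a = False.
  Clause (a OR b) is falsified — contradiction.
Both cases fail, so the formula is unsatisfiable.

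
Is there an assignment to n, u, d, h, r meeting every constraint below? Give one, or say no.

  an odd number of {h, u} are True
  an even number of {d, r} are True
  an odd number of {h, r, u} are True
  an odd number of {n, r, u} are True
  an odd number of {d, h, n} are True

Unsatisfiable — no assignment works.

Adding constraints 1, 2, 4, 5 mod 2: every variable appears an even number of times on the left, so the left side is 0.
But the right sides sum to 1 (mod 2). 0 ≠ 1 — the system is inconsistent.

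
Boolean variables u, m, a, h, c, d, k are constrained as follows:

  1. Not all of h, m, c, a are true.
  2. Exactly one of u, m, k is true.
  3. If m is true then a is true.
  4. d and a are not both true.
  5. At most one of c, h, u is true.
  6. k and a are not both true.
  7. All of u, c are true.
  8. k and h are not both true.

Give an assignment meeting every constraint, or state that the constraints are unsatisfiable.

UNSATISFIABLE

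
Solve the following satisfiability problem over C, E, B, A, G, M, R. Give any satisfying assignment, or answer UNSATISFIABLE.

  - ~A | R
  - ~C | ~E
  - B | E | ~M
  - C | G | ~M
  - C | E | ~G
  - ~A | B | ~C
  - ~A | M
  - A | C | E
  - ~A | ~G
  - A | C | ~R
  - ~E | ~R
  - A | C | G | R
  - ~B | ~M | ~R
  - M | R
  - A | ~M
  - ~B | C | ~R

C: True, E: False, B: False, A: False, G: True, M: False, R: True

Set C = True.
  then (~C | ~E) forces E = False.
Set B = False.
  then (B | E | ~M) forces M = False.
  then (~A | B | ~C) forces A = False.
  then (M | R) forces R = True.
Set G = True.
All clauses satisfied.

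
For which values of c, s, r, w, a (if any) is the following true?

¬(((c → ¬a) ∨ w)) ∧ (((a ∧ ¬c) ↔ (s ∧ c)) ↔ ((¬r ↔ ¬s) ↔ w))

c = True; s = False; r = True; w = False; a = True

  ¬(((c → ¬a) ∨ w)) = True
    (c → ¬a) ∨ w = False
      c → ¬a = False
        ¬a = False
  ((a ∧ ¬c) ↔ (s ∧ c)) ↔ ((¬r ↔ ¬s) ↔ w) = True
    (a ∧ ¬c) ↔ (s ∧ c) = True
      a ∧ ¬c = False
        ¬c = False
      s ∧ c = False
    (¬r ↔ ¬s) ↔ w = True
      ¬r ↔ ¬s = False
        ¬r = False
        ¬s = True
Both conjuncts True, so the formula holds.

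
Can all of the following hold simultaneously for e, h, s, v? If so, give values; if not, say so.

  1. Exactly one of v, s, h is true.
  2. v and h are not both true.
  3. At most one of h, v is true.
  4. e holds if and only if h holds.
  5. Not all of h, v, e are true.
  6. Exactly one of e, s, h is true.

e: False; h: False; s: True; v: False

  (1) {v, s, h}: 1 true — exactly one ✓
  (2) v=F, h=F — not both ✓
  (3) {h, v}: 0 true — at most one ✓
  (4) e=F, h=F — same ✓
  (5) {h, v, e}: 0/3 true — not all ✓
  (6) {e, s, h}: 1 true — exactly one ✓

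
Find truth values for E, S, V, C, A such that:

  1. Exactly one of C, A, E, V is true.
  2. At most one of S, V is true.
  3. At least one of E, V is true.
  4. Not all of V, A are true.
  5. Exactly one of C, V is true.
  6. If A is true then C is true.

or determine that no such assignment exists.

E=F, S=F, V=T, C=F, A=F

  (1) {C, A, E, V}: 1 true — exactly one ✓
  (2) {S, V}: 1 true — at most one ✓
  (3) {E, V}: 1 true — at least one ✓
  (4) {V, A}: 1/2 true — not all ✓
  (5) {C, V}: 1 true — exactly one ✓
  (6) A=F ⇒ C: vacuous ✓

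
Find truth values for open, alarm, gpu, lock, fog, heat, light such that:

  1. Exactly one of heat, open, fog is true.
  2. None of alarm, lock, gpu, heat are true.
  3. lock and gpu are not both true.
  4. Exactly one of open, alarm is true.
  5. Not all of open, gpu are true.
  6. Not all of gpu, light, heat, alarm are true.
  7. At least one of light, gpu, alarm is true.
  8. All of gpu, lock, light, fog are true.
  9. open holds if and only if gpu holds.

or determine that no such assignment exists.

Case gpu = True:
  Constraint (2) is violated (gpu=T) — contradiction.
Case gpu = False:
  Constraint (8) is violated (gpu=F) — contradiction.
Both cases fail — unsatisfiable.

The formula is unsatisfiable.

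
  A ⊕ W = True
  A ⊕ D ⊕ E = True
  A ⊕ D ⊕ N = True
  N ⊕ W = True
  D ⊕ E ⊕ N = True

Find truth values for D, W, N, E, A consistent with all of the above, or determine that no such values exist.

D=T, W=F, N=T, E=T, A=T

A ⊕ W = T ⊕ F = True ✓
A ⊕ D ⊕ E = T ⊕ T ⊕ T = True ✓
A ⊕ D ⊕ N = T ⊕ T ⊕ T = True ✓
N ⊕ W = T ⊕ F = True ✓
D ⊕ E ⊕ N = T ⊕ T ⊕ T = True ✓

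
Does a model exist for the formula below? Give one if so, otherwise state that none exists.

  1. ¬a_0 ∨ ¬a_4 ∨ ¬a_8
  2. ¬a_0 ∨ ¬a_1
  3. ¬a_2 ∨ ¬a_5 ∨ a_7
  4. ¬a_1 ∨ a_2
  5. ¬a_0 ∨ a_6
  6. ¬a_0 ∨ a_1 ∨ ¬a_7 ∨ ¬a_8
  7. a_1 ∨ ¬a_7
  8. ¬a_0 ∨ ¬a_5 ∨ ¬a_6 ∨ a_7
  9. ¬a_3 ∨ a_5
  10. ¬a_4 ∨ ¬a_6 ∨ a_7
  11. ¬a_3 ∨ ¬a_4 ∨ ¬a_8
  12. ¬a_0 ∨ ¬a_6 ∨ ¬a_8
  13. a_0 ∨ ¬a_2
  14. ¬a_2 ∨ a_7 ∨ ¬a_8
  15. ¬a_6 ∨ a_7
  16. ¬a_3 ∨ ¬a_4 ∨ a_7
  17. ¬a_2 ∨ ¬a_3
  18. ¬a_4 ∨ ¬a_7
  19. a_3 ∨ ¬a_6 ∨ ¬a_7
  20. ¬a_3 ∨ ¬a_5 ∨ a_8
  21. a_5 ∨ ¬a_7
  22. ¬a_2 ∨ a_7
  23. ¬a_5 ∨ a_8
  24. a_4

a_0: False, a_1: False, a_2: False, a_3: False, a_4: True, a_5: True, a_6: False, a_7: False, a_8: True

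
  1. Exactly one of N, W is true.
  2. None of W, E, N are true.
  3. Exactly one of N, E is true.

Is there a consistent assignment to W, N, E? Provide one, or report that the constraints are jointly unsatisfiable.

Case W = True:
  Constraint (2) is violated (W=T) — contradiction.
Case W = False:
  (1) with W=F forces N = True.
  Constraint (2) is violated (N=T) — contradiction.
Both cases fail — unsatisfiable.

UNSATISFIABLE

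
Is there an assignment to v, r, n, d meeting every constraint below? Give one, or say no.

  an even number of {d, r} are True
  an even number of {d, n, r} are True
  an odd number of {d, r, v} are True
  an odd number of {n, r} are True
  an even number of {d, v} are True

v=T, r=T, n=F, d=T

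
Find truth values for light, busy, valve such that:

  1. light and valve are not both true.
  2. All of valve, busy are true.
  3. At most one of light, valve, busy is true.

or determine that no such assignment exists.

Case busy = True:
  (2) forces valve = True.
  Constraint (3) is violated (valve=T, busy=T) — contradiction.
Case busy = False:
  Constraint (2) is violated (busy=F) — contradiction.
Both cases fail — unsatisfiable.

Unsatisfiable — no assignment works.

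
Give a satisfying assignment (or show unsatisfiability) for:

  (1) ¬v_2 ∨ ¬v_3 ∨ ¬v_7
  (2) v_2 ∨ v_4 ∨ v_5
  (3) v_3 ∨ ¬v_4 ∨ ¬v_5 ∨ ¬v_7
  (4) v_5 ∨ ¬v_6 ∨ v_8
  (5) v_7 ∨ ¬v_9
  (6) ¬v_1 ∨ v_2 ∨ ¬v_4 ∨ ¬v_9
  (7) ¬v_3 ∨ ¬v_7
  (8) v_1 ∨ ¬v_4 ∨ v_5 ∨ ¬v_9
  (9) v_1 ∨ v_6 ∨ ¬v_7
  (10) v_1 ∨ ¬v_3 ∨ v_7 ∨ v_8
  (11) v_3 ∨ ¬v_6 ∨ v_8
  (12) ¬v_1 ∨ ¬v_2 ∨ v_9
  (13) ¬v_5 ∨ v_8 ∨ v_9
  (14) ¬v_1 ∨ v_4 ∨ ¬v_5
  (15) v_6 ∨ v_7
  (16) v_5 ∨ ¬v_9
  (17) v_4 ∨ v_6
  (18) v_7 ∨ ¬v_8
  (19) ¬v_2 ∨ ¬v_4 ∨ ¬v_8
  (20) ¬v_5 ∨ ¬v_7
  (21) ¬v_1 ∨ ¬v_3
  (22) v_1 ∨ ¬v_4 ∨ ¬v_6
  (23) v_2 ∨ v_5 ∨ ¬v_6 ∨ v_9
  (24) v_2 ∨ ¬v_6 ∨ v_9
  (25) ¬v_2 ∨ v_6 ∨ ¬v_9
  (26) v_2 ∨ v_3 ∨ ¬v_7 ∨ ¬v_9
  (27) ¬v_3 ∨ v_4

v_1 = False; v_2 = True; v_3 = False; v_4 = False; v_5 = False; v_6 = True; v_7 = True; v_8 = True; v_9 = False

Set v_1 = False.
Set v_2 = True.
Try v_3 = True:
  (¬v_2 ∨ ¬v_3 ∨ ¬v_7) forces v_7 = False.
  (v_7 ∨ ¬v_9) forces v_9 = False.
  (v_1 ∨ ¬v_3 ∨ v_7 ∨ v_8) forces v_8 = True.
  clause (v_7 ∨ ¬v_8) is falsified — backtrack.
So v_3 = False.
Set v_4 = False.
  then (v_4 ∨ v_6) forces v_6 = True.
  then (v_3 ∨ ¬v_6 ∨ v_8) forces v_8 = True.
  then (v_7 ∨ ¬v_8) forces v_7 = True.
  then (¬v_5 ∨ ¬v_7) forces v_5 = False.
  then (v_5 ∨ ¬v_9) forces v_9 = False.
All clauses satisfied.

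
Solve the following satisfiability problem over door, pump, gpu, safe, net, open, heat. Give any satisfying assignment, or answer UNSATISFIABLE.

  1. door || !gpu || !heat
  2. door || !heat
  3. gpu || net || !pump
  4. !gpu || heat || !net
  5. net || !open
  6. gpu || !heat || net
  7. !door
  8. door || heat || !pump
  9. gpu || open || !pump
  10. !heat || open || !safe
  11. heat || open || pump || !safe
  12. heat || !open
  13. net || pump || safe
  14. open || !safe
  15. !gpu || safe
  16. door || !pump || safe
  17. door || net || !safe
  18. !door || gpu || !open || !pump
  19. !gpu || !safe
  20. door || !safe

door=F; pump=F; gpu=F; safe=F; net=T; open=F; heat=F

Unit clause (!door) forces door = False.
In (door || !safe) only !safe is left, so safe = False.
In (door || !heat) only !heat is left, so heat = False.
In (door || heat || !pump) only !pump is left, so pump = False.
In (heat || !open) only !open is left, so open = False.
In (net || pump || safe) only net is left, so net = True.
In (!gpu || safe) only !gpu is left, so gpu = False.
All clauses satisfied.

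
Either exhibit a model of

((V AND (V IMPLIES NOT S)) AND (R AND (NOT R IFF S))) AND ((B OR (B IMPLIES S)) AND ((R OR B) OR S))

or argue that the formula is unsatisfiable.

R = True, V = True, S = False, B = False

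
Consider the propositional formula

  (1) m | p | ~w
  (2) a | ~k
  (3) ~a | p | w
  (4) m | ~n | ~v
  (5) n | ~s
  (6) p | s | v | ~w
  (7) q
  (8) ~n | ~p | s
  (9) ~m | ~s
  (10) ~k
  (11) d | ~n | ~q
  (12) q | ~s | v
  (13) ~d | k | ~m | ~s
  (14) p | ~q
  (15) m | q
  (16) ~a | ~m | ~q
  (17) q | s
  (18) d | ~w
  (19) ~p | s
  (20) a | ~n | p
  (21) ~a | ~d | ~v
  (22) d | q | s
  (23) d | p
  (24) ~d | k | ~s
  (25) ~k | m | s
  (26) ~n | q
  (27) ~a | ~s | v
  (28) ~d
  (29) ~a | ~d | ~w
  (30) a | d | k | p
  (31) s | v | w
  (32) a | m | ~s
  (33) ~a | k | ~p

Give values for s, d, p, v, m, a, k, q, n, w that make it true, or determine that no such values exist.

UNSATISFIABLE

Case d = True:
  Clause (~d) is falsified — contradiction.
Case d = False:
  (q) forces q = True.
  (~k) forces k = False.
  (d | ~n | ~q) forces n = False.
  (n | ~s) forces s = False.
  (p | ~q) forces p = True.
  Clause (~p | s) is falsified — contradiction.
Both cases fail, so the formula is unsatisfiable.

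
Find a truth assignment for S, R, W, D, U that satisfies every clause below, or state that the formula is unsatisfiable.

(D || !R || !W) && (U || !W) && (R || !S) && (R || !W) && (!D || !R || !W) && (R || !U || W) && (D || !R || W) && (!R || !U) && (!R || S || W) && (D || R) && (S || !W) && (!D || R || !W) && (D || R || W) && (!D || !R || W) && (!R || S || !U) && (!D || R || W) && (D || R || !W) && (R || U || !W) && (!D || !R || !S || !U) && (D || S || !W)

Case R = True:
  (!R || !U) forces U = False.
  (U || !W) forces W = False.
  (D || !R || W) forces D = True.
  Clause (!D || !R || W) is falsified — contradiction.
Case R = False:
  (R || !S) forces S = False.
  (R || !W) forces W = False.
  (R || !U || W) forces U = False.
  (D || R) forces D = True.
  Clause (!D || R || W) is falsified — contradiction.
Both cases fail, so the formula is unsatisfiable.

UNSATISFIABLE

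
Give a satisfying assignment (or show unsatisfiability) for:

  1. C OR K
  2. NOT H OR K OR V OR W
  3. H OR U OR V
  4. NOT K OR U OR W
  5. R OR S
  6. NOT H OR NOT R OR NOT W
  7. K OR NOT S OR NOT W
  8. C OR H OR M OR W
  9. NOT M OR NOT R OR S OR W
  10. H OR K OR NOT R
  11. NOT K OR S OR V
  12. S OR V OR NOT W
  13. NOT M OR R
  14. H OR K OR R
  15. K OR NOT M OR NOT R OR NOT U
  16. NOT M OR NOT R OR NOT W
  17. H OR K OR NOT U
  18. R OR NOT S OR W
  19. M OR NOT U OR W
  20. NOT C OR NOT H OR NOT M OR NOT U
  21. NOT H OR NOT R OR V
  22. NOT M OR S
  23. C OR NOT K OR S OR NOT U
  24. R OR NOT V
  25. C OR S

M: False, W: True, R: False, V: False, S: True, C: True, K: True, H: False, U: True

Set M = False.
Set W = True.
Set R = False.
  then (R OR S) forces S = True.
  then (K OR NOT S OR NOT W) forces K = True.
  then (R OR NOT V) forces V = False.
Set C = True.
Set H = False.
  then (H OR U OR V) forces U = True.
All clauses satisfied.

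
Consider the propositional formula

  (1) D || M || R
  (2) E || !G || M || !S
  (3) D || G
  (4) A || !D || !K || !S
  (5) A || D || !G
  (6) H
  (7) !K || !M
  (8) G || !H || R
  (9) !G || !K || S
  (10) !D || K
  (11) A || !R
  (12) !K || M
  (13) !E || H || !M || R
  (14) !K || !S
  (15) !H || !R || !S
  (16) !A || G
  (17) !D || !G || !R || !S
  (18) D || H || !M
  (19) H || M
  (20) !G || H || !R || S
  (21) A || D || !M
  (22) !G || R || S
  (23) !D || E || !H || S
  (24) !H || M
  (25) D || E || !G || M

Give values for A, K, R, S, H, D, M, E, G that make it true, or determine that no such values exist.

Unit clause (H) forces H = True.
In (!H || M) only M is left, so M = True.
In (!K || !M) only !K is left, so K = False.
In (!D || K) only !D is left, so D = False.
In (A || D || !M) only A is left, so A = True.
In (D || G) only G is left, so G = True.
Set R = True.
  then (!H || !R || !S) forces S = False.
Set E = False.
All clauses satisfied.

A = True; K = False; R = True; S = False; H = True; D = False; M = True; E = False; G = True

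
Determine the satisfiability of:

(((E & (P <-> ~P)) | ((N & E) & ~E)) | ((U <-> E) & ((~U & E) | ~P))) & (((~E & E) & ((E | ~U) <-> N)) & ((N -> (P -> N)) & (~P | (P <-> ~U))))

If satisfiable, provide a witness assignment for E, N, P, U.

Case E = True: the conjunct ~E is False.
Case E = False: the conjunct E is False.
Both cases fail — unsatisfiable.

The formula is unsatisfiable.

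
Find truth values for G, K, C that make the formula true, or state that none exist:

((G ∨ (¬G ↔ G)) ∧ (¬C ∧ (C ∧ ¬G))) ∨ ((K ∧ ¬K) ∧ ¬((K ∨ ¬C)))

Unsatisfiable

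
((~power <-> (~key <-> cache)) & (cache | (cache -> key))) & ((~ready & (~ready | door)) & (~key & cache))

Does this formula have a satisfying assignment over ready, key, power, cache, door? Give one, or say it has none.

ready = False, key = False, power = False, cache = True, door = False

  (~power <-> (~key <-> cache)) & (cache | (cache -> key)) = True
    ~power <-> (~key <-> cache) = True
      ~power = True
      ~key <-> cache = True
        ~key = True
    cache | (cache -> key) = True
      cache -> key = False
  (~ready & (~ready | door)) & (~key & cache) = True
    ~ready & (~ready | door) = True
      ~ready = True
      ~ready | door = True
        ~ready = True
    ~key & cache = True
      ~key = True
Both conjuncts True, so the formula holds.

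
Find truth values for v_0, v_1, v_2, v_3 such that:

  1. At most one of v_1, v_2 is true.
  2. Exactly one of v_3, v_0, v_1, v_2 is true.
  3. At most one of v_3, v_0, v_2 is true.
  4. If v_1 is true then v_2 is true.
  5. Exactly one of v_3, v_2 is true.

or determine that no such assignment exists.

v_0 = False; v_1 = False; v_2 = False; v_3 = True

  (1) {v_1, v_2}: 0 true — at most one ✓
  (2) {v_3, v_0, v_1, v_2}: 1 true — exactly one ✓
  (3) {v_3, v_0, v_2}: 1 true — at most one ✓
  (4) v_1=F ⇒ v_2: vacuous ✓
  (5) {v_3, v_2}: 1 true — exactly one ✓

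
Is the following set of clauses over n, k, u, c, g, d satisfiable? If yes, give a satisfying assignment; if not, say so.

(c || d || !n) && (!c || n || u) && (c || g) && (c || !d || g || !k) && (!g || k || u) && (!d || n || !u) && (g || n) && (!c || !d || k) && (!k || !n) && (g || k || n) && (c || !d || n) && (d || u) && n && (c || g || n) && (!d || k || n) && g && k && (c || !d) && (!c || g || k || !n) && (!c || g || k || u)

Case n = True:
  (!k || !n) forces k = False.
  Clause (k) is falsified — contradiction.
Case n = False:
  Clause (n) is falsified — contradiction.
Both cases fail, so the formula is unsatisfiable.

The formula is unsatisfiable.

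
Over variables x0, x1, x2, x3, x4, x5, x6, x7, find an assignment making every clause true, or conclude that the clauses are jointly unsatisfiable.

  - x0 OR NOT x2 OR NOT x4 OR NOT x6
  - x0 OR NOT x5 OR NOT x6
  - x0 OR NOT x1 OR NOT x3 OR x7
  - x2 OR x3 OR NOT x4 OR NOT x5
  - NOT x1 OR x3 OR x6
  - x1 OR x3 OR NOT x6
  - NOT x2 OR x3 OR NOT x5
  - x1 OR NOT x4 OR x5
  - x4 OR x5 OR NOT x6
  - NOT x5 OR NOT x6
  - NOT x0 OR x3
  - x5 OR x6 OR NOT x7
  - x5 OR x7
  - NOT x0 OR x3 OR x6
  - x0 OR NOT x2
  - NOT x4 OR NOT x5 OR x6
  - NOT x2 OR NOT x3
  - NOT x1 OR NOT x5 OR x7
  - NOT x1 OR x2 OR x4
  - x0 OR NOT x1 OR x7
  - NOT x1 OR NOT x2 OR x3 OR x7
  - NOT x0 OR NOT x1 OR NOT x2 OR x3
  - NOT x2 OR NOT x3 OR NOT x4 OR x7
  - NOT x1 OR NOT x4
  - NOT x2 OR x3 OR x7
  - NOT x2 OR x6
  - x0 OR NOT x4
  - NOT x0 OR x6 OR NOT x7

Set x0 = False.
  then (x0 OR NOT x2) forces x2 = False.
  then (x0 OR NOT x4) forces x4 = False.
  then (NOT x1 OR x2 OR x4) forces x1 = False.
Set x3 = False.
  then (x1 OR x3 OR NOT x6) forces x6 = False.
Try x5 = False:
  (x5 OR x6 OR NOT x7) forces x7 = False.
  clause (x5 OR x7) is falsified — backtrack.
So x5 = True.
Set x7 = False.
All clauses satisfied.

x0=F, x1=F, x2=F, x3=F, x4=F, x5=T, x6=F, x7=F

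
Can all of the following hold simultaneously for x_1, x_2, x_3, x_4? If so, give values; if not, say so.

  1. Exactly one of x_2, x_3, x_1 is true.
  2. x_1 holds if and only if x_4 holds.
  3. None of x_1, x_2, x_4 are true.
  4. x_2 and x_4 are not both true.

x_1: False, x_2: False, x_3: True, x_4: False

  (1) {x_2, x_3, x_1}: 1 true — exactly one ✓
  (2) x_1=F, x_4=F — same ✓
  (3) {x_1, x_2, x_4}: 0 true — none ✓
  (4) x_2=F, x_4=F — not both ✓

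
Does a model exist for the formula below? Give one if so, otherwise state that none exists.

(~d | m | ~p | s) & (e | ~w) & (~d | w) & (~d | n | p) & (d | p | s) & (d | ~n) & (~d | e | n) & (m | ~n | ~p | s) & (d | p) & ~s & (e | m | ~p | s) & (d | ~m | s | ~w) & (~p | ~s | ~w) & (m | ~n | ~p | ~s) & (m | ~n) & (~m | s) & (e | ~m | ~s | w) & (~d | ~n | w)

Unit clause (~s) forces s = False.
In (~m | s) only ~m is left, so m = False.
In (m | ~n) only ~n is left, so n = False.
Try d = True:
  (~d | m | ~p | s) forces p = False.
  clause (~d | n | p) is falsified — backtrack.
So d = False.
  then (d | p | s) forces p = True.
  then (e | m | ~p | s) forces e = True.
Set w = False.
All clauses satisfied.

d = False; n = False; s = False; e = True; m = False; p = True; w = False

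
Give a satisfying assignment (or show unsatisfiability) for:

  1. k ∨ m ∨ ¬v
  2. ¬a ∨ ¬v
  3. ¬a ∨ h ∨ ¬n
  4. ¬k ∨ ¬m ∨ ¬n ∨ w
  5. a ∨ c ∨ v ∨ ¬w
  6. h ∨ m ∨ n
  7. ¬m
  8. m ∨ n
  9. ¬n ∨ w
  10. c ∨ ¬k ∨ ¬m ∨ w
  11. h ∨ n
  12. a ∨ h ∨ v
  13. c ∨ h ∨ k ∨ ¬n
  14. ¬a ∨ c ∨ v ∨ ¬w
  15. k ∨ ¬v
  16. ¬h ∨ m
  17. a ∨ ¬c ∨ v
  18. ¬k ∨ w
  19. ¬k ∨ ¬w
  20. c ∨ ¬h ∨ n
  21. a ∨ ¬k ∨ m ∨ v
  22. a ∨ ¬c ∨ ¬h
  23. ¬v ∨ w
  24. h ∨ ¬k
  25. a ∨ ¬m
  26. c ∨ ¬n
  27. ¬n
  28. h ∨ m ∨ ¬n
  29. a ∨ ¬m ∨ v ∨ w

UNSATISFIABLE

Case m = True:
  Clause (¬m) is falsified — contradiction.
Case m = False:
  (m ∨ n) forces n = True.
  Clause (¬n) is falsified — contradiction.
Both cases fail, so the formula is unsatisfiable.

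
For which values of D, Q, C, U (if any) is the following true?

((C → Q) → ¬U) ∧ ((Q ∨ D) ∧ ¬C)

D=T, Q=T, C=F, U=F

  (C → Q) → ¬U = True
    C → Q = True
    ¬U = True
  (Q ∨ D) ∧ ¬C = True
    Q ∨ D = True
    ¬C = True
Both conjuncts True, so the formula holds.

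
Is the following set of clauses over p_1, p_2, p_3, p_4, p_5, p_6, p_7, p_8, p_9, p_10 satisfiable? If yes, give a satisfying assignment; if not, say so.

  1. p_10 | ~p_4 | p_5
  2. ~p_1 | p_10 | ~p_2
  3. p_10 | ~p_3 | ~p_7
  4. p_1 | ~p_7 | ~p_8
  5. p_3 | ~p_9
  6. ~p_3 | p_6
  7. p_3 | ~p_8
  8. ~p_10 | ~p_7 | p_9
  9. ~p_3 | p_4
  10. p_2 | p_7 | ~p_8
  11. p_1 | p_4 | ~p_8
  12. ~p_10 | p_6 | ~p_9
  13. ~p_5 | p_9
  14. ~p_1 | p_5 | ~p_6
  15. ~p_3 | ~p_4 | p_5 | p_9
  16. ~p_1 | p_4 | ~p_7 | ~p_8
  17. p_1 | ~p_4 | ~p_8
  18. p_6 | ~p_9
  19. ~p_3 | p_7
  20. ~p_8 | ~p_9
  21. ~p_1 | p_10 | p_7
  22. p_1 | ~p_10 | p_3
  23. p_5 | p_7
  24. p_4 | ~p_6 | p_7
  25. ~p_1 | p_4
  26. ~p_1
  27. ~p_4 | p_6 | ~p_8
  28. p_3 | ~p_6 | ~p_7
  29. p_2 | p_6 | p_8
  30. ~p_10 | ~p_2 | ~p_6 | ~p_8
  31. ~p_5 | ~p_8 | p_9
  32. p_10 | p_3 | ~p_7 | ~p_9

p_1 = False, p_2 = False, p_3 = True, p_4 = True, p_5 = False, p_6 = True, p_7 = True, p_8 = False, p_9 = True, p_10 = True

Unit clause (~p_1) forces p_1 = False.
Set p_2 = False.
Set p_3 = True.
  then (~p_3 | p_6) forces p_6 = True.
  then (~p_3 | p_4) forces p_4 = True.
  then (p_1 | ~p_4 | ~p_8) forces p_8 = False.
  then (~p_3 | p_7) forces p_7 = True.
  then (p_10 | ~p_3 | ~p_7) forces p_10 = True.
  then (~p_10 | ~p_7 | p_9) forces p_9 = True.
Set p_5 = False.
All clauses satisfied.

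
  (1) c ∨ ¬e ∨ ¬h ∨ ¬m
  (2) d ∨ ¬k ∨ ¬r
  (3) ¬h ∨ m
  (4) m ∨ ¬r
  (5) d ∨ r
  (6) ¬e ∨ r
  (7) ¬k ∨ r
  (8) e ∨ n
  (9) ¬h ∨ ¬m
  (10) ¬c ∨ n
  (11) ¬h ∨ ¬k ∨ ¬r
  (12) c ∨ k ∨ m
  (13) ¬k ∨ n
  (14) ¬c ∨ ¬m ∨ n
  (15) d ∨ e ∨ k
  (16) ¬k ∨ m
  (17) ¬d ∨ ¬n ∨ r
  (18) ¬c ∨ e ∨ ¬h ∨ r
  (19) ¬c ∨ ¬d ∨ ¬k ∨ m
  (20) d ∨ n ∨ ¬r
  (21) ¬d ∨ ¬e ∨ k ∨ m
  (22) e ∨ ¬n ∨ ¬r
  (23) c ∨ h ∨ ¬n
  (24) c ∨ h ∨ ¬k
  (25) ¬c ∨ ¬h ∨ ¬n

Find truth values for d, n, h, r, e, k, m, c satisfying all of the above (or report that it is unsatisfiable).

d: True, n: True, h: False, r: True, e: True, k: False, m: True, c: True

Set d = True.
Set n = True.
  then (¬d ∨ ¬n ∨ r) forces r = True.
  then (e ∨ ¬n ∨ ¬r) forces e = True.
  then (m ∨ ¬r) forces m = True.
  then (¬h ∨ ¬m) forces h = False.
  then (c ∨ h ∨ ¬n) forces c = True.
Set k = False.
All clauses satisfied.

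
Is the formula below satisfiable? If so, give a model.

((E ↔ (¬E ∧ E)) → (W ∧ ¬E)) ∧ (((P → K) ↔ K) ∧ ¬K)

P = True, E = False, K = False, W = True

  (E ↔ (¬E ∧ E)) → (W ∧ ¬E) = True
    E ↔ (¬E ∧ E) = True
      ¬E ∧ E = False
        ¬E = True
    W ∧ ¬E = True
      ¬E = True
  ((P → K) ↔ K) ∧ ¬K = True
    (P → K) ↔ K = True
      P → K = False
    ¬K = True
Both conjuncts True, so the formula holds.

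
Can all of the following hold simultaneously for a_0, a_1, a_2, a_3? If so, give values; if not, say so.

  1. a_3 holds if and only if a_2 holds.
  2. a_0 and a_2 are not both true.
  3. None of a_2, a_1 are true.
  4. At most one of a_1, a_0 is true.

a_0 = True, a_1 = False, a_2 = False, a_3 = False

  (1) a_3=F, a_2=F — same ✓
  (2) a_0=T, a_2=F — not both ✓
  (3) {a_2, a_1}: 0 true — none ✓
  (4) {a_1, a_0}: 1 true — at most one ✓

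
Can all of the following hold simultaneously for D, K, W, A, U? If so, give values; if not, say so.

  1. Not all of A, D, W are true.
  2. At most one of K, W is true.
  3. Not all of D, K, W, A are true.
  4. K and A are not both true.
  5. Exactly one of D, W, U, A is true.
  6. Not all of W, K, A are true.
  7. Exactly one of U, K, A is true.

D=T, K=T, W=F, A=F, U=F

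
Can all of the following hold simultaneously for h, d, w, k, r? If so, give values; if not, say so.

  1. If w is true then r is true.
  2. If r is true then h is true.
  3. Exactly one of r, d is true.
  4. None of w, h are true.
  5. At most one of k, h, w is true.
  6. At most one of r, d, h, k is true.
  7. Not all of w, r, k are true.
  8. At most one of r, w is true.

h: False; d: True; w: False; k: False; r: False

  (1) w=F ⇒ r: vacuous ✓
  (2) r=F ⇒ h: vacuous ✓
  (3) {r, d}: 1 true — exactly one ✓
  (4) {w, h}: 0 true — none ✓
  (5) {k, h, w}: 0 true — at most one ✓
  (6) {r, d, h, k}: 1 true — at most one ✓
  (7) {w, r, k}: 0/3 true — not all ✓
  (8) {r, w}: 0 true — at most one ✓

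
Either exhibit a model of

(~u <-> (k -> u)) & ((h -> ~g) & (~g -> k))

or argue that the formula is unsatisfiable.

u: False, k: False, h: False, g: True

  ~u <-> (k -> u) = True
    ~u = True
    k -> u = True
  (h -> ~g) & (~g -> k) = True
    h -> ~g = True
      ~g = False
    ~g -> k = True
      ~g = False
Both conjuncts True, so the formula holds.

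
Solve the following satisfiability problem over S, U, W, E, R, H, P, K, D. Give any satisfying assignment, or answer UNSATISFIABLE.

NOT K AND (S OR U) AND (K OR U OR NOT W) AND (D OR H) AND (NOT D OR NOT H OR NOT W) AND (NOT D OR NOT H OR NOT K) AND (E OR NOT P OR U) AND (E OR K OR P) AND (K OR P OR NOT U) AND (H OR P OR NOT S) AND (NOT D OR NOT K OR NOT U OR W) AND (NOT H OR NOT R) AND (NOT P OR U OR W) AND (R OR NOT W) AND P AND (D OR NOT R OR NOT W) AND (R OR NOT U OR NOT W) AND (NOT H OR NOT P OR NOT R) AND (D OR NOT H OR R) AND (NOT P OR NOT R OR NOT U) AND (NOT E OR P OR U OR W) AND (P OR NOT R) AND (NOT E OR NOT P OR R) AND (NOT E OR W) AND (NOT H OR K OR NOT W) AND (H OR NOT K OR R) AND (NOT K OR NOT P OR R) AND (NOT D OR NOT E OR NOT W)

Unit clause (NOT K) forces K = False.
Unit clause (P) forces P = True.
Set S = False.
  then (S OR U) forces U = True.
  then (NOT P OR NOT R OR NOT U) forces R = False.
  then (NOT E OR NOT P OR R) forces E = False.
  then (R OR NOT W) forces W = False.
Set H = True.
  then (D OR NOT H OR R) forces D = True.
All clauses satisfied.

S = False; U = True; W = False; E = False; R = False; H = True; P = True; K = False; D = True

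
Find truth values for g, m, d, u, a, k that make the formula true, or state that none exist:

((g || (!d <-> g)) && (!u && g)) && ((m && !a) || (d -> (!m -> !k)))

g = True, m = True, d = True, u = False, a = True, k = False

  (g || (!d <-> g)) && (!u && g) = True
    g || (!d <-> g) = True
      !d <-> g = False
        !d = False
    !u && g = True
      !u = True
  (m && !a) || (d -> (!m -> !k)) = True
    m && !a = False
      !a = False
    d -> (!m -> !k) = True
      !m -> !k = True
        !m = False
        !k = True
Both conjuncts True, so the formula holds.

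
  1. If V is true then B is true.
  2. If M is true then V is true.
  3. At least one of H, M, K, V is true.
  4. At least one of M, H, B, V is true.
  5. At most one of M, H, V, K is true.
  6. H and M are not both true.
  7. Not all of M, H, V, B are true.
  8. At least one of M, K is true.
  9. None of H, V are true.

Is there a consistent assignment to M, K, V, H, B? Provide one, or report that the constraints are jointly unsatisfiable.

M = False; K = True; V = False; H = False; B = True

  (1) V=F ⇒ B: vacuous ✓
  (2) M=F ⇒ V: vacuous ✓
  (3) {H, M, K, V}: 1 true — at least one ✓
  (4) {M, H, B, V}: 1 true — at least one ✓
  (5) {M, H, V, K}: 1 true — at most one ✓
  (6) H=F, M=F — not both ✓
  (7) {M, H, V, B}: 1/4 true — not all ✓
  (8) {M, K}: 1 true — at least one ✓
  (9) {H, V}: 0 true — none ✓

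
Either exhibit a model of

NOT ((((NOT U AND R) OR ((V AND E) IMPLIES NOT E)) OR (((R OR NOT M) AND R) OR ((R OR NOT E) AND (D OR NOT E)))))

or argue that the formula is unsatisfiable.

E = True, M = False, U = False, V = True, R = False, D = False

  NOT ((((NOT U AND R) OR ((V AND E) IMPLIES NOT E)) OR (((R OR NOT M) AND R) OR ((R OR NOT E) AND (D OR NOT E))))) = True
    ((NOT U AND R) OR ((V AND E) IMPLIES NOT E)) OR (((R OR NOT M) AND R) OR ((R OR NOT E) AND (D OR NOT E))) = False
      (NOT U AND R) OR ((V AND E) IMPLIES NOT E) = False
        NOT U AND R = False
          NOT U = True
        (V AND E) IMPLIES NOT E = False
          V AND E = True
          NOT E = False
      ((R OR NOT M) AND R) OR ((R OR NOT E) AND (D OR NOT E)) = False
        (R OR NOT M) AND R = False
          R OR NOT M = True
            NOT M = True
        (R OR NOT E) AND (D OR NOT E) = False
          R OR NOT E = False
            NOT E = False
          D OR NOT E = False
            NOT E = False
The formula evaluates to True.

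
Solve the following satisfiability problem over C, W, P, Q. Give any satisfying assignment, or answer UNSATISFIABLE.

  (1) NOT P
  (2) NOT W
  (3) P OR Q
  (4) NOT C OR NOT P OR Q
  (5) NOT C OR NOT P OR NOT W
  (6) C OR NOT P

C: True, W: False, P: False, Q: True

Unit clause (NOT P) forces P = False.
Unit clause (NOT W) forces W = False.
In (P OR Q) only Q is left, so Q = True.
Set C = True.
Check each clause:
  (NOT P): NOT P holds.
  (NOT W): NOT W holds.
  (P OR Q): Q holds.
  (NOT C OR NOT P OR Q): NOT P holds.
  (NOT C OR NOT P OR NOT W): NOT P holds.
  (C OR NOT P): C holds.
All clauses satisfied.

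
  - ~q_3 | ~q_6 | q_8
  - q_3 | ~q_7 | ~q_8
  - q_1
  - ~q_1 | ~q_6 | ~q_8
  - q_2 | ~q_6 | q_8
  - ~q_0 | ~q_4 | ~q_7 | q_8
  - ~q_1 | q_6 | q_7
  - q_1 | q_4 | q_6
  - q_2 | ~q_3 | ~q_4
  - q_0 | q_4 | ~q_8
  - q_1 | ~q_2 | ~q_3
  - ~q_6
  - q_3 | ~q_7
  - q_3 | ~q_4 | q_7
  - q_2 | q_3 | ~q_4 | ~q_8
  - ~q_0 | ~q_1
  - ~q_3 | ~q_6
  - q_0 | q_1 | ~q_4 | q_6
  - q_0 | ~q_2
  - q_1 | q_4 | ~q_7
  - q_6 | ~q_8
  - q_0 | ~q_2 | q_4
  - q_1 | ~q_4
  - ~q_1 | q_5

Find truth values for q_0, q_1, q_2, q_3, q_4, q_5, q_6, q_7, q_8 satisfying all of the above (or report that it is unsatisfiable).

q_0=F; q_1=T; q_2=F; q_3=T; q_4=F; q_5=T; q_6=F; q_7=T; q_8=F

Unit clause (q_1) forces q_1 = True.
Unit clause (~q_6) forces q_6 = False.
In (~q_0 | ~q_1) only ~q_0 is left, so q_0 = False.
In (q_0 | ~q_2) only ~q_2 is left, so q_2 = False.
In (q_6 | ~q_8) only ~q_8 is left, so q_8 = False.
In (~q_1 | q_5) only q_5 is left, so q_5 = True.
In (~q_1 | q_6 | q_7) only q_7 is left, so q_7 = True.
In (q_3 | ~q_7) only q_3 is left, so q_3 = True.
In (q_2 | ~q_3 | ~q_4) only ~q_4 is left, so q_4 = False.
All clauses satisfied.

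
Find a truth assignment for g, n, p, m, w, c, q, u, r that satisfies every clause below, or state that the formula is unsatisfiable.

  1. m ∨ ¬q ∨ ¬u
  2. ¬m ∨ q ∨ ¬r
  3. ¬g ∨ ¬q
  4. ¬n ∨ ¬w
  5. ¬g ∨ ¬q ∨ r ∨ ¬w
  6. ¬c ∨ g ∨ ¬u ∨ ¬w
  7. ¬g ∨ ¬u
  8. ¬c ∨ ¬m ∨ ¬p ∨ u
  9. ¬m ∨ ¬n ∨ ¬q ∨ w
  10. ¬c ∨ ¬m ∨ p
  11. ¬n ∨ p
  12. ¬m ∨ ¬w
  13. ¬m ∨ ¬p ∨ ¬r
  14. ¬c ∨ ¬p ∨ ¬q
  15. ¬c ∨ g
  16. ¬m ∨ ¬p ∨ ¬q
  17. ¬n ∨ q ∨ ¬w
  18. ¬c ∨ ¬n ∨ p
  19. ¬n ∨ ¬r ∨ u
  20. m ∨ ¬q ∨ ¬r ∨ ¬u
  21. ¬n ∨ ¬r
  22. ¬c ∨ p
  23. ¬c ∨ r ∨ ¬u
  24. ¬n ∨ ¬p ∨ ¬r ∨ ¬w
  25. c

g = True, n = True, p = True, m = False, w = False, c = True, q = False, u = False, r = False

Unit clause (c) forces c = True.
In (¬c ∨ g) only g is left, so g = True.
In (¬c ∨ p) only p is left, so p = True.
In (¬g ∨ ¬q) only ¬q is left, so q = False.
In (¬g ∨ ¬u) only ¬u is left, so u = False.
In (¬c ∨ ¬m ∨ ¬p ∨ u) only ¬m is left, so m = False.
Set n = True.
  then (¬n ∨ ¬w) forces w = False.
  then (¬n ∨ ¬r ∨ u) forces r = False.
All clauses satisfied.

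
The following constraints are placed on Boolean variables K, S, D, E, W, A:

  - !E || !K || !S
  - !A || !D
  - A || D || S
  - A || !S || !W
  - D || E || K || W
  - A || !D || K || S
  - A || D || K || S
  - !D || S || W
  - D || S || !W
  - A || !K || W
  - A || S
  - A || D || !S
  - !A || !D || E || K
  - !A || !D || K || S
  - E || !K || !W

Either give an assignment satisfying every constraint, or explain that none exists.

K = False, S = False, D = False, E = True, W = False, A = True

Set K = False.
Set S = False.
  then (A || S) forces A = True.
  then (!A || !D || K || S) forces D = False.
  then (D || S || !W) forces W = False.
  then (D || E || K || W) forces E = True.
All clauses satisfied.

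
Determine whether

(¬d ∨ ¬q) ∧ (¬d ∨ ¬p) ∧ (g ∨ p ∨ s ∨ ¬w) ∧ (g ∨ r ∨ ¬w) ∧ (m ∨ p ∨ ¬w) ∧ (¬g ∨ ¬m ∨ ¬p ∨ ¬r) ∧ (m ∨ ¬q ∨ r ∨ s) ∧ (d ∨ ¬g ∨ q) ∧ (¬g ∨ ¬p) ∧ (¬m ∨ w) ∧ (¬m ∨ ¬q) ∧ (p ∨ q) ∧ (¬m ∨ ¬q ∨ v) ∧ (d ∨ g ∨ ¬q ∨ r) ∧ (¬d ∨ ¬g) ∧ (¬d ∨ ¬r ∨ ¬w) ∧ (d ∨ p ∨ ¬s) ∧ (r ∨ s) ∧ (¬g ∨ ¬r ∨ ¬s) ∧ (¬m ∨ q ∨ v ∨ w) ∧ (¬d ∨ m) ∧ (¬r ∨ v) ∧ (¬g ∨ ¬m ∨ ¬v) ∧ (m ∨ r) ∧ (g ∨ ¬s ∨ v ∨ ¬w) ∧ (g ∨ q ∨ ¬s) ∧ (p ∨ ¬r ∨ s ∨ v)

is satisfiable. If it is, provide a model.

v = True, m = False, q = True, r = True, w = False, d = False, g = False, p = True, s = True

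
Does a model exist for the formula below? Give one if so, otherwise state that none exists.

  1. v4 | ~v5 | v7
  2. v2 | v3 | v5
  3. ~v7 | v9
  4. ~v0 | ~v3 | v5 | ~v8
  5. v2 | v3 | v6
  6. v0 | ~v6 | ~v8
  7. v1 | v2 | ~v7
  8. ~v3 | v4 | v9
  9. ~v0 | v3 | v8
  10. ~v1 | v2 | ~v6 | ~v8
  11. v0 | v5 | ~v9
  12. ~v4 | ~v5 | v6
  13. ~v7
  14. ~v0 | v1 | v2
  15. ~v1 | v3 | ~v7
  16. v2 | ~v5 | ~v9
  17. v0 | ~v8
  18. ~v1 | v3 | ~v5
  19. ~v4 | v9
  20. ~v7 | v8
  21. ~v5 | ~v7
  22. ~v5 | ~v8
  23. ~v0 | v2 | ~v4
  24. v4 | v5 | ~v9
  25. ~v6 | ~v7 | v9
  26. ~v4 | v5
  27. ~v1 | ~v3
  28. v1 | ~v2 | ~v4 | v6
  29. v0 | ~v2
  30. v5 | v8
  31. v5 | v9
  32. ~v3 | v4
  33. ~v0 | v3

Unit clause (~v7) forces v7 = False.
Set v0 = True.
  then (~v0 | v3) forces v3 = True.
  then (~v1 | ~v3) forces v1 = False.
  then (~v3 | v4) forces v4 = True.
  then (~v0 | v1 | v2) forces v2 = True.
  then (~v4 | v9) forces v9 = True.
  then (~v4 | v5) forces v5 = True.
  then (v1 | ~v2 | ~v4 | v6) forces v6 = True.
  then (~v5 | ~v8) forces v8 = False.
All clauses satisfied.

v0 = True; v1 = False; v2 = True; v3 = True; v4 = True; v5 = True; v6 = True; v7 = False; v8 = False; v9 = True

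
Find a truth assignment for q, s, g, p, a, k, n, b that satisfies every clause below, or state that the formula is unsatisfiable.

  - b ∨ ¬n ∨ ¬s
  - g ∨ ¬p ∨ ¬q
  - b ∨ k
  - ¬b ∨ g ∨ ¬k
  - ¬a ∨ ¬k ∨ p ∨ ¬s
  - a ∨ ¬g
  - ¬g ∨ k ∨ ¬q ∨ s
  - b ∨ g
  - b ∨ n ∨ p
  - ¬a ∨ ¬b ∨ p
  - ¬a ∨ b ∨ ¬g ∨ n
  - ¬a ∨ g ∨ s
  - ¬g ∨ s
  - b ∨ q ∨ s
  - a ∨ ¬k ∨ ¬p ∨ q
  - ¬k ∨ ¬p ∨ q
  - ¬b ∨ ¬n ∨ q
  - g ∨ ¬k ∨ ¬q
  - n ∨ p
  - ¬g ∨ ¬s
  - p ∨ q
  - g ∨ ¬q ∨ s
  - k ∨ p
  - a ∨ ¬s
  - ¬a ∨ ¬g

Set q = False.
  then (p ∨ q) forces p = True.
  then (¬k ∨ ¬p ∨ q) forces k = False.
  then (b ∨ k) forces b = True.
  then (¬b ∨ ¬n ∨ q) forces n = False.
Set s = True.
  then (¬g ∨ ¬s) forces g = False.
  then (a ∨ ¬s) forces a = True.
All clauses satisfied.

q=F; s=T; g=F; p=T; a=T; k=F; n=F; b=T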